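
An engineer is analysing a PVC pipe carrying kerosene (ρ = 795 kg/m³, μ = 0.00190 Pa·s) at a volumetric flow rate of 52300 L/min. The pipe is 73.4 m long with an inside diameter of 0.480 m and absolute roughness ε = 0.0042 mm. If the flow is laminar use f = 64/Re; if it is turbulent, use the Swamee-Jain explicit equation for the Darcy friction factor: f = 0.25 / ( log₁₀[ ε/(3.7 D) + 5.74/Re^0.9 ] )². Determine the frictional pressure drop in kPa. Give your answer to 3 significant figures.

Q = 52300 L/min = 52300/60000 = 0.8717 m³/s.
Cross-sectional area A = πD²/4 = π(0.48)²/4 = 0.181 m²; mean velocity V = Q/A = 0.8717/0.181 = 4.817 m/s.
Reynolds number Re = ρVD/μ = 795 · 4.817 · 0.48 / 0.0019 = 9.675e+05.
Re > 4000 → turbulent. Relative roughness ε/D = 4.2e-06/0.48 = 8.75e-06. Swamee-Jain: f = 0.25/(log₁₀[8.75e-06/3.7 + 5.74/9.675e+05^0.9])² = 0.25/(log₁₀[2.36e-06 + 2.35e-05])² = 0.25/(-4.587)² = 0.01188.
Darcy-Weisbach: ΔP = f(L/D)(ρV²/2) = 0.01188·(73.4/0.48)·(795·4.817²/2) = 0.01188·152.9·9223 = 1.676e+04 Pa.
ΔP = 1.676e+04 Pa = 16.8 kPa.

ΔP ≈ 16.8 kPa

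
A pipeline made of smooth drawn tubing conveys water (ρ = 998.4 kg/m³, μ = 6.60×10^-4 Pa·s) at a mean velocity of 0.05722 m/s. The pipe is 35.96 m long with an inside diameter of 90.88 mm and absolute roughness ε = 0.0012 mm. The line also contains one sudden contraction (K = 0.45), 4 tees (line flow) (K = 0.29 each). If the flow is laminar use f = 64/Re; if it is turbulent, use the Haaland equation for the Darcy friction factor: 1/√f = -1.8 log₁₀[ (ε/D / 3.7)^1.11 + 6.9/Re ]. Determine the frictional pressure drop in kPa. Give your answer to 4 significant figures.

Reynolds number Re = ρVD/μ = 998.4 · 0.05722 · 0.09088 / 0.00066 = 7866.
Re > 4000 → turbulent. Relative roughness ε/D = 1.2e-06/0.09088 = 1.32e-05. Haaland: 1/√f = -1.8 log₁₀[(1.32e-05/3.7)^1.11 + 6.9/7866] = -1.8 log₁₀[8.98e-07 + 0.000877] = 5.502, so f = 0.03304.
Total minor-loss coefficient ΣK = 1·0.45 + 4·0.29 = 1.61.
ΔP = [f·L/D + ΣK]·(ρV²/2) = [0.03304·35.96/0.09088 + 1.61]·(998.4·0.05722²/2) = [13.07 + 1.61]·1.634 = 24 Pa.
ΔP = 24 Pa = 0.02400 kPa.

ΔP ≈ 0.02400 kPa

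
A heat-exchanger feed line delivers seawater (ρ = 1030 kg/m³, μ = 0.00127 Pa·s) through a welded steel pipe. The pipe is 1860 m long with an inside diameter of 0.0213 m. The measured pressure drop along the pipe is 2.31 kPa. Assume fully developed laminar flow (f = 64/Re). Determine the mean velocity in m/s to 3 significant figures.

V ≈ 0.0139 m/s

For laminar flow, f = 64/Re with Re = ρVD/μ, so Darcy-Weisbach reduces to ΔP = 32μLV/D². Solving for V: V = ΔP·D²/(32μL) = 2310·(0.0213)²/(32·0.00127·1860) = 0.01386 m/s.
Check: Re = ρVD/μ = 1030·0.01386·0.0213/0.00127 = 239.5 < 2300, so the laminar assumption holds.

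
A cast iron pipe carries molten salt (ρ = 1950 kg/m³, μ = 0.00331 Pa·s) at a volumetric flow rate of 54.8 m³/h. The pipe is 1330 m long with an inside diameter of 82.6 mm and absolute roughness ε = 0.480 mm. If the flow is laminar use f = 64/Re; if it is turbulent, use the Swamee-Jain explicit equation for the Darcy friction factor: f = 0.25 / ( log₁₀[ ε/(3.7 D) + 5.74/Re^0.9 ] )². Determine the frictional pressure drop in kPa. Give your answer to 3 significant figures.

ΔP ≈ 4130 kPa

Q = 54.8 m³/h = 54.8/3600 = 0.01522 m³/s.
Cross-sectional area A = πD²/4 = π(0.0826)²/4 = 0.005359 m²; mean velocity V = Q/A = 0.01522/0.005359 = 2.841 m/s.
Reynolds number Re = ρVD/μ = 1950 · 2.841 · 0.0826 / 0.00331 = 1.382e+05.
Re > 4000 → turbulent. Relative roughness ε/D = 0.00048/0.0826 = 0.00581. Swamee-Jain: f = 0.25/(log₁₀[0.00581/3.7 + 5.74/1.382e+05^0.9])² = 0.25/(log₁₀[0.00157 + 0.000136])² = 0.25/(-2.768)² = 0.03263.
Darcy-Weisbach: ΔP = f(L/D)(ρV²/2) = 0.03263·(1330/0.0826)·(1950·2.841²/2) = 0.03263·1.61e+04·7868 = 4.134e+06 Pa.
ΔP = 4.134e+06 Pa = 4130 kPa.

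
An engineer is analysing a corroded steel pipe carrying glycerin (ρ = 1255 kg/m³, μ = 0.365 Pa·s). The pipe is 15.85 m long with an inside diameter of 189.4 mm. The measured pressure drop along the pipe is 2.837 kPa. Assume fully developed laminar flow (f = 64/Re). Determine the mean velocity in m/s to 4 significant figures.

For laminar flow, f = 64/Re with Re = ρVD/μ, so Darcy-Weisbach reduces to ΔP = 32μLV/D². Solving for V: V = ΔP·D²/(32μL) = 2837·(0.1894)²/(32·0.365·15.85) = 0.5497 m/s.
Check: Re = ρVD/μ = 1255·0.5497·0.1894/0.365 = 358 < 2300, so the laminar assumption holds.

V ≈ 0.5497 m/s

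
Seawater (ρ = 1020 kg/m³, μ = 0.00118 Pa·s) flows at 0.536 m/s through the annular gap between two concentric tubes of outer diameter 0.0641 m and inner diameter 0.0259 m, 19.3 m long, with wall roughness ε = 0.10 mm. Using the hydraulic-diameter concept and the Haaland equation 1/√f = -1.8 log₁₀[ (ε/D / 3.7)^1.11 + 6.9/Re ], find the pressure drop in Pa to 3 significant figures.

Hydraulic diameter D_h = 4A/P = D_o - D_i = 0.0641 - 0.0259 = 0.0382 m.
Re = ρVD_h/μ = 1020·0.536·0.0382/0.00118 = 1.77e+04.
ε/D_h = 0.0001/0.0382 = 0.00262; Haaland gives 1/√f = -1.8 log₁₀[0.000319+0.00039] = 5.669, so f = 0.03111.
ΔP = f(L/D_h)(ρV²/2) = 0.03111·19.3/0.0382·146.5 = 2303 Pa.

ΔP ≈ 2300 Pa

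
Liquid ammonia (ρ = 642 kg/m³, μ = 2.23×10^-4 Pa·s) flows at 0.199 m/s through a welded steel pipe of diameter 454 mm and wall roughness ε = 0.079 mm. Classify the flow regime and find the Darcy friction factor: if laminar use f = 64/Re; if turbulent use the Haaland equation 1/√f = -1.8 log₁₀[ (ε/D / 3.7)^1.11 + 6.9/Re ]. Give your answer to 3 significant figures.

f ≈ 0.0161

Re = ρVD/μ = 642·0.199·0.454/0.000223 = 2.601e+05.
Re > 4000 → turbulent. ε/D = 7.9e-05/0.454 = 0.000174; Haaland: 1/√f = -1.8 log₁₀[1.57e-05 + 2.65e-05] = 7.874, so f = 0.01613.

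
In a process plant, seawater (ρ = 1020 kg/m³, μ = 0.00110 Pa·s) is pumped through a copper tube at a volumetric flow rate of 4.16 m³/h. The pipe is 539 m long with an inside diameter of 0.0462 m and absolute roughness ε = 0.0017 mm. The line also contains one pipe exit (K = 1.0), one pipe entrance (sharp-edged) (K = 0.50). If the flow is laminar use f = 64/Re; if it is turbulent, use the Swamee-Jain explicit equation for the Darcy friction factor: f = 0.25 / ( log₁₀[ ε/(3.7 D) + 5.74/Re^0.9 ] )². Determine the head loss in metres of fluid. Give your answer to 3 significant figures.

h_f ≈ 6.70 m

Q = 4.16 m³/h = 4.16/3600 = 0.001156 m³/s.
Cross-sectional area A = πD²/4 = π(0.0462)²/4 = 0.001676 m²; mean velocity V = Q/A = 0.001156/0.001676 = 0.6893 m/s.
Reynolds number Re = ρVD/μ = 1020 · 0.6893 · 0.0462 / 0.0011 = 2.953e+04.
Re > 4000 → turbulent. Relative roughness ε/D = 1.7e-06/0.0462 = 3.68e-05. Swamee-Jain: f = 0.25/(log₁₀[3.68e-05/3.7 + 5.74/2.953e+04^0.9])² = 0.25/(log₁₀[9.95e-06 + 0.000544])² = 0.25/(-3.256)² = 0.02357.
Total minor-loss coefficient ΣK = 1·1 + 1·0.5 = 1.5.
ΔP = [f·L/D + ΣK]·(ρV²/2) = [0.02357·539/0.0462 + 1.5]·(1020·0.6893²/2) = [275 + 1.5]·242.3 = 6.701e+04 Pa.
Head loss h_f = ΔP/(ρg) = 6.701e+04/(1020·9.81) = 6.70 m.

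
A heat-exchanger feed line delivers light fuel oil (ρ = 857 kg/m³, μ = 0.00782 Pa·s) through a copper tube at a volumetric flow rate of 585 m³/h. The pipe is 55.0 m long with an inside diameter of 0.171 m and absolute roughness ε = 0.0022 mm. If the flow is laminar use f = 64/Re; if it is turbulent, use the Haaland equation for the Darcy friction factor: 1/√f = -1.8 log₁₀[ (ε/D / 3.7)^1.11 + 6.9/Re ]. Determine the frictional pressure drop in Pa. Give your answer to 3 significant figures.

Q = 585 m³/h = 585/3600 = 0.1625 m³/s.
Cross-sectional area A = πD²/4 = π(0.171)²/4 = 0.02297 m²; mean velocity V = Q/A = 0.1625/0.02297 = 7.076 m/s.
Reynolds number Re = ρVD/μ = 857 · 7.076 · 0.171 / 0.00782 = 1.326e+05.
Re > 4000 → turbulent. Relative roughness ε/D = 2.2e-06/0.171 = 1.29e-05. Haaland: 1/√f = -1.8 log₁₀[(1.29e-05/3.7)^1.11 + 6.9/1.326e+05] = -1.8 log₁₀[8.72e-07 + 5.2e-05] = 7.698, so f = 0.01688.
Darcy-Weisbach: ΔP = f(L/D)(ρV²/2) = 0.01688·(55/0.171)·(857·7.076²/2) = 0.01688·321.6·2.145e+04 = 1.165e+05 Pa.

ΔP ≈ 116000 Pa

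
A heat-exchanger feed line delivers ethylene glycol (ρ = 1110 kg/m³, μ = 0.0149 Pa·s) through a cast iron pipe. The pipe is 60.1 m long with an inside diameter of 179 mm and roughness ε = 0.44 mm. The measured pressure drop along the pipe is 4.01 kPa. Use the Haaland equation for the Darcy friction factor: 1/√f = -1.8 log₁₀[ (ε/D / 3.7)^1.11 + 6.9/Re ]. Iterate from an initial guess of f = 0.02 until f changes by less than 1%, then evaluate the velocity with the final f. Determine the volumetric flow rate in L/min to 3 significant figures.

Rearranging Darcy-Weisbach: V = √(2·ΔP·D/(f·L·ρ)). With ε/D = 0.00044/0.179 = 0.00246, iterate starting from f = 0.02:
  f = 0.02 → V = √(2·4010·0.179/(0.02·60.1·1110)) = 1.037 m/s; Re = ρVD/μ = 1.383e+04; f → 0.03213
  f = 0.03213 → V = 0.8183 m/s; Re = 1.091e+04; f → 0.03358
  f = 0.03358 → V = 0.8006 m/s; Re = 1.068e+04; f → 0.03372
Converged (Δf/f < 1%). With the final f = 0.03372: V = √(2·4010·0.179/(0.03372·60.1·1110)) = 0.7988 m/s.
Q = V·A = 0.7988·(π/4·0.179²) = 0.0201 m³/s = 1210 L/min.

Q ≈ 1210 L/min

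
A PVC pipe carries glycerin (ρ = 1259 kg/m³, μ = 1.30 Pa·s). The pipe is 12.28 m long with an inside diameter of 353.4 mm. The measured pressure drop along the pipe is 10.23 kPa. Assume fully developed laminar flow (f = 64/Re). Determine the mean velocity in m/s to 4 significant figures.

V ≈ 2.501 m/s

For laminar flow, f = 64/Re with Re = ρVD/μ, so Darcy-Weisbach reduces to ΔP = 32μLV/D². Solving for V: V = ΔP·D²/(32μL) = 1.023e+04·(0.3534)²/(32·1.3·12.28) = 2.501 m/s.
Check: Re = ρVD/μ = 1259·2.501·0.3534/1.3 = 856 < 2300, so the laminar assumption holds.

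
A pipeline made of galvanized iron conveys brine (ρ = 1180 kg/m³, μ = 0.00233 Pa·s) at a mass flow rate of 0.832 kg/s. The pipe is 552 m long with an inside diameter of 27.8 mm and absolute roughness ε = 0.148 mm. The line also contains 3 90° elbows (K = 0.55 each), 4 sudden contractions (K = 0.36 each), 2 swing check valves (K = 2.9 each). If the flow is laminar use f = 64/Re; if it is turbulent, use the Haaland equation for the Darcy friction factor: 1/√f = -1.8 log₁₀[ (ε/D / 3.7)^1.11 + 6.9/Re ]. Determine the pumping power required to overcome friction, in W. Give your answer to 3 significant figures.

A = πD²/4 = π(0.0278)²/4 = 0.000607 m²; mean velocity V = ṁ/(ρA) = 0.832/(1180 · 0.000607) = 1.162 m/s.
Reynolds number Re = ρVD/μ = 1180 · 1.162 · 0.0278 / 0.00233 = 1.635e+04.
Re > 4000 → turbulent. Relative roughness ε/D = 0.000148/0.0278 = 0.00532. Haaland: 1/√f = -1.8 log₁₀[(0.00532/3.7)^1.11 + 6.9/1.635e+04] = -1.8 log₁₀[0.0007 + 0.000422] = 5.31, so f = 0.03547.
Total minor-loss coefficient ΣK = 3·0.55 + 4·0.36 + 2·2.9 = 8.89.
ΔP = [f·L/D + ΣK]·(ρV²/2) = [0.03547·552/0.0278 + 8.89]·(1180·1.162²/2) = [704.3 + 8.89]·796.1 = 5.678e+05 Pa.
Q = ṁ/ρ = 0.832/1180 = 0.0007051 m³/s.
Pumping power P = QΔP = 0.0007051·5.678e+05 = 400.3 W = 400 W.

P ≈ 400 W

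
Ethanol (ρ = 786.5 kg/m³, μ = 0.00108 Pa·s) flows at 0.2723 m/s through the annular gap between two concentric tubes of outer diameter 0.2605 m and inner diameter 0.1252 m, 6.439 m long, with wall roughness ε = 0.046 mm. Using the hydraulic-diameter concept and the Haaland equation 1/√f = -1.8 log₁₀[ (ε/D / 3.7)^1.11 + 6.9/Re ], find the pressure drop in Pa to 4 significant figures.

ΔP ≈ 34.23 Pa

Hydraulic diameter D_h = 4A/P = D_o - D_i = 0.2605 - 0.1252 = 0.1353 m.
Re = ρVD_h/μ = 786.5·0.2723·0.1353/0.00108 = 2.683e+04.
ε/D_h = 4.6e-05/0.1353 = 0.00034; Haaland gives 1/√f = -1.8 log₁₀[3.31e-05+0.000257] = 6.367, so f = 0.02467.
ΔP = f(L/D_h)(ρV²/2) = 0.02467·6.439/0.1353·29.16 = 34.23 Pa.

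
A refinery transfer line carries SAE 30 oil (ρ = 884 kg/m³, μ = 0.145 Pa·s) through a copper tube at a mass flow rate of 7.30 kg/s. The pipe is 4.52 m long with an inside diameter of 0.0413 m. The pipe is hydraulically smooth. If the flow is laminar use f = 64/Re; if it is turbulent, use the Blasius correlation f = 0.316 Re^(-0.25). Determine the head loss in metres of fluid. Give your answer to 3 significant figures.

A = πD²/4 = π(0.0413)²/4 = 0.00134 m²; mean velocity V = ṁ/(ρA) = 7.3/(884 · 0.00134) = 6.164 m/s.
Reynolds number Re = ρVD/μ = 884 · 6.164 · 0.0413 / 0.145 = 1552.
Re < 2300 → laminar flow, so f = 64/Re = 64/1552 = 0.04123 (the turbulent correlation is not needed).
Darcy-Weisbach: ΔP = f(L/D)(ρV²/2) = 0.04123·(4.52/0.0413)·(884·6.164²/2) = 0.04123·109.4·1.68e+04 = 7.579e+04 Pa.
Head loss h_f = ΔP/(ρg) = 7.579e+04/(884·9.81) = 8.74 m.

h_f ≈ 8.74 m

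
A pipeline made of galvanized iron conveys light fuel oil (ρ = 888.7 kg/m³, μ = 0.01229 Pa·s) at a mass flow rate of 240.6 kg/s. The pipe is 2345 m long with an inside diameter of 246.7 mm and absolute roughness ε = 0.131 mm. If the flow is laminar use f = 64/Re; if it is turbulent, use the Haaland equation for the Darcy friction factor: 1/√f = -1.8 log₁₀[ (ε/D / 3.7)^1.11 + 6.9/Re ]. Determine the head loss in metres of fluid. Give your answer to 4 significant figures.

A = πD²/4 = π(0.2467)²/4 = 0.0478 m²; mean velocity V = ṁ/(ρA) = 240.6/(888.7 · 0.0478) = 5.664 m/s.
Reynolds number Re = ρVD/μ = 888.7 · 5.664 · 0.2467 / 0.0123 = 1.01e+05.
Re > 4000 → turbulent. Relative roughness ε/D = 0.000131/0.2467 = 0.000531. Haaland: 1/√f = -1.8 log₁₀[(0.000531/3.7)^1.11 + 6.9/1.01e+05] = -1.8 log₁₀[5.42e-05 + 6.83e-05] = 7.041, so f = 0.02017.
Darcy-Weisbach: ΔP = f(L/D)(ρV²/2) = 0.02017·(2345/0.2467)·(888.7·5.664²/2) = 0.02017·9505·1.425e+04 = 2.733e+06 Pa.
Head loss h_f = ΔP/(ρg) = 2.733e+06/(888.7·9.81) = 313.5 m.

h_f ≈ 313.5 m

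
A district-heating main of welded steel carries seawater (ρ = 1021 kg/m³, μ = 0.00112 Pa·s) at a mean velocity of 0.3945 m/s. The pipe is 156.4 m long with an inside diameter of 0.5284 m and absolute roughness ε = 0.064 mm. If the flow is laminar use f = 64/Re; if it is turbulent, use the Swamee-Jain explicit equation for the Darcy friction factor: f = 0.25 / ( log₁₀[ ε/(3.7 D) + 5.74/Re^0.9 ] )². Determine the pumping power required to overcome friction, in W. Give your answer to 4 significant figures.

Reynolds number Re = ρVD/μ = 1021 · 0.3945 · 0.5284 / 0.00112 = 1.9e+05.
Re > 4000 → turbulent. Relative roughness ε/D = 6.4e-05/0.5284 = 0.000121. Swamee-Jain: f = 0.25/(log₁₀[0.000121/3.7 + 5.74/1.9e+05^0.9])² = 0.25/(log₁₀[3.27e-05 + 0.000102])² = 0.25/(-3.871)² = 0.01668.
Darcy-Weisbach: ΔP = f(L/D)(ρV²/2) = 0.01668·(156.4/0.5284)·(1021·0.3945²/2) = 0.01668·296·79.45 = 392.3 Pa.
Q = V·A = 0.3945·0.2193 = 0.08651 m³/s.
Pumping power P = QΔP = 0.08651·392.3 = 33.941 W = 33.94 W.

P ≈ 33.94 W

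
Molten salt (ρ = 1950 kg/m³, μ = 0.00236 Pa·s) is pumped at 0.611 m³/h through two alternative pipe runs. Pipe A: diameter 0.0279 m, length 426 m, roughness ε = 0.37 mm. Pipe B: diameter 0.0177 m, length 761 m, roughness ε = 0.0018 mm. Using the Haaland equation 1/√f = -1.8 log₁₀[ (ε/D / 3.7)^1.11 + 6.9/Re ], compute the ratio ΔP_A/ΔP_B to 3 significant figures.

Pipe A: V = Q/A = 0.0001697/0.0006114 = 0.2776 m/s; Re = 6400; ε/D = 0.0133; Haaland → f = 0.04853; ΔP_A = f(L/D)(ρV²/2) = 5.568e+04 Pa.
Pipe B: V = Q/A = 0.0001697/0.0002461 = 0.6898 m/s; Re = 1.009e+04; ε/D = 0.000102; Haaland → f = 0.03092; ΔP_B = f(L/D)(ρV²/2) = 6.167e+05 Pa.
ΔP_A/ΔP_B = 5.568e+04/6.167e+05 = 0.0903.

ΔP_A/ΔP_B ≈ 0.0903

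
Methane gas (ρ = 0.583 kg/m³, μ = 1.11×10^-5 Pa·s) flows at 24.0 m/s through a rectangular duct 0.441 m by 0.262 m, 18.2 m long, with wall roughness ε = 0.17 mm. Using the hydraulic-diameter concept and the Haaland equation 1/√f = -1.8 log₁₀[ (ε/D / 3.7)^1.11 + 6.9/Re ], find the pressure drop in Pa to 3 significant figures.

Hydraulic diameter D_h = 4A/P = 4·(0.441·0.262)/(2·(0.441+0.262)) = 0.4622/1.406 = 0.3287 m.
Re = ρVD_h/μ = 0.583·24·0.3287/1.11e-05 = 4.144e+05.
ε/D_h = 0.00017/0.3287 = 0.000517; Haaland gives 1/√f = -1.8 log₁₀[5.27e-05+1.67e-05] = 7.487, so f = 0.01784.
ΔP = f(L/D_h)(ρV²/2) = 0.01784·18.2/0.3287·167.9 = 165.9 Pa.

ΔP ≈ 166 Pa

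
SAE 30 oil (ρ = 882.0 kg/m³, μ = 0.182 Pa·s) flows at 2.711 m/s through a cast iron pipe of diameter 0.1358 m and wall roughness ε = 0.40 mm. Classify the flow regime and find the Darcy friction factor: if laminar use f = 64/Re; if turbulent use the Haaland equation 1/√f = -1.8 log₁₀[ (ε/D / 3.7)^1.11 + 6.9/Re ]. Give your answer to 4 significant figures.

Re = ρVD/μ = 882·2.711·0.1358/0.182 = 1784.
Re < 2300 → laminar, so f = 64/Re = 0.03587 (roughness is irrelevant in laminar flow).

f ≈ 0.03587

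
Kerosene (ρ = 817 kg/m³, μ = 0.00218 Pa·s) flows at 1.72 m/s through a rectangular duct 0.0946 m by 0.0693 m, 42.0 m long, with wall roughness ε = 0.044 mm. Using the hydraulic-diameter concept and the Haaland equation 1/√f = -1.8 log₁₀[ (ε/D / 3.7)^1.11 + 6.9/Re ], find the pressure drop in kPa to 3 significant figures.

Hydraulic diameter D_h = 4A/P = 4·(0.0946·0.0693)/(2·(0.0946+0.0693)) = 0.02622/0.3278 = 0.08 m.
Re = ρVD_h/μ = 817·1.72·0.08/0.00218 = 5.157e+04.
ε/D_h = 4.4e-05/0.08 = 0.00055; Haaland gives 1/√f = -1.8 log₁₀[5.64e-05+0.000134] = 6.697, so f = 0.02229.
ΔP = f(L/D_h)(ρV²/2) = 0.02229·42/0.08·1209 = 1.414e+04 Pa.
ΔP = 14.1 kPa.

ΔP ≈ 14.1 kPa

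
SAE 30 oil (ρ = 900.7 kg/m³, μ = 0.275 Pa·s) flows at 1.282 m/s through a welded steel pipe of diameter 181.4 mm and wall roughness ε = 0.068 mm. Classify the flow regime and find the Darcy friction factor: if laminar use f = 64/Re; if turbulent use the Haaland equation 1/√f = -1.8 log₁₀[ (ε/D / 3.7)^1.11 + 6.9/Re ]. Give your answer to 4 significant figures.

Re = ρVD/μ = 900.7·1.282·0.1814/0.275 = 761.7.
Re < 2300 → laminar, so f = 64/Re = 0.08402 (roughness is irrelevant in laminar flow).

f ≈ 0.08402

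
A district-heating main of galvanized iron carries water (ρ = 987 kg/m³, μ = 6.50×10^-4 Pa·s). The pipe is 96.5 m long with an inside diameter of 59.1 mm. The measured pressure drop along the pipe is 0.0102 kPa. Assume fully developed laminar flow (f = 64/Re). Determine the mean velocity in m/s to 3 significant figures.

V ≈ 0.0177 m/s

For laminar flow, f = 64/Re with Re = ρVD/μ, so Darcy-Weisbach reduces to ΔP = 32μLV/D². Solving for V: V = ΔP·D²/(32μL) = 10.2·(0.0591)²/(32·0.00065·96.5) = 0.01775 m/s.
Check: Re = ρVD/μ = 987·0.01775·0.0591/0.00065 = 1593 < 2300, so the laminar assumption holds.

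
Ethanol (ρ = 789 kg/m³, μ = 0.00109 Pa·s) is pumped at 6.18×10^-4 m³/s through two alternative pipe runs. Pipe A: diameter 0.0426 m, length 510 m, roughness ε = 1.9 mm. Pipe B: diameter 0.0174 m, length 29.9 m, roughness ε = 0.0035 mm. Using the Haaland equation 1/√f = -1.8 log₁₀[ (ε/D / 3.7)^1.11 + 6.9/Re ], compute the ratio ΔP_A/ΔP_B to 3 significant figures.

ΔP_A/ΔP_B ≈ 0.582

Pipe A: V = Q/A = 0.000618/0.001425 = 0.4336 m/s; Re = 1.337e+04; ε/D = 0.0446; Haaland → f = 0.06994; ΔP_A = f(L/D)(ρV²/2) = 6.21e+04 Pa.
Pipe B: V = Q/A = 0.000618/0.0002378 = 2.599 m/s; Re = 3.273e+04; ε/D = 0.000201; Haaland → f = 0.0233; ΔP_B = f(L/D)(ρV²/2) = 1.067e+05 Pa.
ΔP_A/ΔP_B = 6.21e+04/1.067e+05 = 0.582.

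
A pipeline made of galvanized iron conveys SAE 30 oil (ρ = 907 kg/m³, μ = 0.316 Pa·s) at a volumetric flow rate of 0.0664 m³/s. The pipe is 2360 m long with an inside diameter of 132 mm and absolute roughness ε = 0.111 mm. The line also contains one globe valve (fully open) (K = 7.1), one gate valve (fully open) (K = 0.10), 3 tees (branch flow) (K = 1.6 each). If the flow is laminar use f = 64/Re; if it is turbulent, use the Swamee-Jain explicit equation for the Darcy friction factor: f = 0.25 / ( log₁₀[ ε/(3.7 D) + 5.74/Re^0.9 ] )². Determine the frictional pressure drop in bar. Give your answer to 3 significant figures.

Cross-sectional area A = πD²/4 = π(0.132)²/4 = 0.01368 m²; mean velocity V = Q/A = 0.0664/0.01368 = 4.852 m/s.
Reynolds number Re = ρVD/μ = 907 · 4.852 · 0.132 / 0.316 = 1838.
Re < 2300 → laminar flow, so f = 64/Re = 64/1838 = 0.03481 (the turbulent correlation is not needed).
Total minor-loss coefficient ΣK = 1·7.1 + 1·0.1 + 3·1.6 = 12.
ΔP = [f·L/D + ΣK]·(ρV²/2) = [0.03481·2360/0.132 + 12]·(907·4.852²/2) = [622.4 + 12]·1.068e+04 = 6.774e+06 Pa.
ΔP = 6.774e+06 Pa = 67.7 bar.

ΔP ≈ 67.7 bar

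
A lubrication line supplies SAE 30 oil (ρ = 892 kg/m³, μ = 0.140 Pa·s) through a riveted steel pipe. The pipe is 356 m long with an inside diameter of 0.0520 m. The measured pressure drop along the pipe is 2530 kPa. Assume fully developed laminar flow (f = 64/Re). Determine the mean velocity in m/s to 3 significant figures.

For laminar flow, f = 64/Re with Re = ρVD/μ, so Darcy-Weisbach reduces to ΔP = 32μLV/D². Solving for V: V = ΔP·D²/(32μL) = 2.53e+06·(0.052)²/(32·0.14·356) = 4.289 m/s.
Check: Re = ρVD/μ = 892·4.289·0.052/0.14 = 1421 < 2300, so the laminar assumption holds.

V ≈ 4.29 m/s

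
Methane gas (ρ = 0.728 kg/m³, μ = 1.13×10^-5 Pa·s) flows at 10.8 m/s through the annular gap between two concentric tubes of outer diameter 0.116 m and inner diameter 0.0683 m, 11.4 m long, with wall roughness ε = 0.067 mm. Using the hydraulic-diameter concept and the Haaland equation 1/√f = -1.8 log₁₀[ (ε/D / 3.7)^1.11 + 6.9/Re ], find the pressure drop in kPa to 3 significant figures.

Hydraulic diameter D_h = 4A/P = D_o - D_i = 0.116 - 0.0683 = 0.0477 m.
Re = ρVD_h/μ = 0.728·10.8·0.0477/1.13e-05 = 3.319e+04.
ε/D_h = 6.7e-05/0.0477 = 0.0014; Haaland gives 1/√f = -1.8 log₁₀[0.00016+0.000208] = 6.182, so f = 0.02616.
ΔP = f(L/D_h)(ρV²/2) = 0.02616·11.4/0.0477·42.46 = 265.5 Pa.
ΔP = 0.265 kPa.

ΔP ≈ 0.265 kPa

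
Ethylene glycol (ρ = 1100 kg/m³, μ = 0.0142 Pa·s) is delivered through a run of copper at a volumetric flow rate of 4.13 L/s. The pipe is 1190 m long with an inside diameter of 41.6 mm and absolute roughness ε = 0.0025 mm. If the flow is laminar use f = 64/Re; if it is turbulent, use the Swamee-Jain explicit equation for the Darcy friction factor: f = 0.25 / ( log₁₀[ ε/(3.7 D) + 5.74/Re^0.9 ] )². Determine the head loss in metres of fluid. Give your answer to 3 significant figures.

Q = 4.13 L/s = 4.13/1000 = 0.00413 m³/s.
Cross-sectional area A = πD²/4 = π(0.0416)²/4 = 0.001359 m²; mean velocity V = Q/A = 0.00413/0.001359 = 3.039 m/s.
Reynolds number Re = ρVD/μ = 1100 · 3.039 · 0.0416 / 0.0142 = 9792.
Re > 4000 → turbulent. Relative roughness ε/D = 2.5e-06/0.0416 = 6.01e-05. Swamee-Jain: f = 0.25/(log₁₀[6.01e-05/3.7 + 5.74/9792^0.9])² = 0.25/(log₁₀[1.62e-05 + 0.00147])² = 0.25/(-2.828)² = 0.03126.
Darcy-Weisbach: ΔP = f(L/D)(ρV²/2) = 0.03126·(1190/0.0416)·(1100·3.039²/2) = 0.03126·2.861e+04·5078 = 4.541e+06 Pa.
Head loss h_f = ΔP/(ρg) = 4.541e+06/(1100·9.81) = 421 m.

h_f ≈ 421 m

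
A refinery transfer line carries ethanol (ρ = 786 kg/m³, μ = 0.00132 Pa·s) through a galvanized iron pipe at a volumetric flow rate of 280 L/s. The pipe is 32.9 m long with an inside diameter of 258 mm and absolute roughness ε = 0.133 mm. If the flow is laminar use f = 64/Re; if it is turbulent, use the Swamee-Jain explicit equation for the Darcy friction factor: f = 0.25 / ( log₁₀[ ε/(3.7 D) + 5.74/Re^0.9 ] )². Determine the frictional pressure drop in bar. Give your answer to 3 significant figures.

ΔP ≈ 0.252 bar

Q = 280 L/s = 280/1000 = 0.28 m³/s.
Cross-sectional area A = πD²/4 = π(0.258)²/4 = 0.05228 m²; mean velocity V = Q/A = 0.28/0.05228 = 5.356 m/s.
Reynolds number Re = ρVD/μ = 786 · 5.356 · 0.258 / 0.00132 = 8.228e+05.
Re > 4000 → turbulent. Relative roughness ε/D = 0.000133/0.258 = 0.000516. Swamee-Jain: f = 0.25/(log₁₀[0.000516/3.7 + 5.74/8.228e+05^0.9])² = 0.25/(log₁₀[0.000139 + 2.72e-05])² = 0.25/(-3.778)² = 0.01751.
Darcy-Weisbach: ΔP = f(L/D)(ρV²/2) = 0.01751·(32.9/0.258)·(786·5.356²/2) = 0.01751·127.5·1.127e+04 = 2.517e+04 Pa.
ΔP = 2.517e+04 Pa = 0.252 bar.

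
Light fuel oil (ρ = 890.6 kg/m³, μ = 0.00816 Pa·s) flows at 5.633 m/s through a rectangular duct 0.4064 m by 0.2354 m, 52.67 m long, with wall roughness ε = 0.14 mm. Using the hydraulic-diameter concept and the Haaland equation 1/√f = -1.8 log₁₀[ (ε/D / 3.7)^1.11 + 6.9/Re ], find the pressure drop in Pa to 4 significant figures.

Hydraulic diameter D_h = 4A/P = 4·(0.4064·0.2354)/(2·(0.4064+0.2354)) = 0.3827/1.284 = 0.2981 m.
Re = ρVD_h/μ = 890.6·5.633·0.2981/0.00816 = 1.833e+05.
ε/D_h = 0.00014/0.2981 = 0.00047; Haaland gives 1/√f = -1.8 log₁₀[4.73e-05+3.76e-05] = 7.327, so f = 0.01862.
ΔP = f(L/D_h)(ρV²/2) = 0.01862·52.67/0.2981·1.413e+04 = 4.649e+04 Pa.

ΔP ≈ 46490 Pa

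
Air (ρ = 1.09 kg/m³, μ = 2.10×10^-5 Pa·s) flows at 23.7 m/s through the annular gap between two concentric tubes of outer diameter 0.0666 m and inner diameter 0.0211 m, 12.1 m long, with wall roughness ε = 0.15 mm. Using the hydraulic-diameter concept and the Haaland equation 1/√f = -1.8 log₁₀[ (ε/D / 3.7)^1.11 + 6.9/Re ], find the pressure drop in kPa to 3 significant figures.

ΔP ≈ 2.35 kPa

Hydraulic diameter D_h = 4A/P = D_o - D_i = 0.0666 - 0.0211 = 0.0455 m.
Re = ρVD_h/μ = 1.09·23.7·0.0455/2.1e-05 = 5.597e+04.
ε/D_h = 0.00015/0.0455 = 0.0033; Haaland gives 1/√f = -1.8 log₁₀[0.000411+0.000123] = 5.889, so f = 0.02883.
ΔP = f(L/D_h)(ρV²/2) = 0.02883·12.1/0.0455·306.1 = 2347 Pa.
ΔP = 2.35 kPa.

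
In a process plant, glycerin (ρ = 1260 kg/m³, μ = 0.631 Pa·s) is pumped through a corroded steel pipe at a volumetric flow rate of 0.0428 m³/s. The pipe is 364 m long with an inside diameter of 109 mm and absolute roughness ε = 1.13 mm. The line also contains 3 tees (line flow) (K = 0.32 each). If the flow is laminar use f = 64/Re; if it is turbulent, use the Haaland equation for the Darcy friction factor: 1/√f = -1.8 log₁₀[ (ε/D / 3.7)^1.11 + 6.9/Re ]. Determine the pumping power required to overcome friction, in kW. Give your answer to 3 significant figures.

P ≈ 122 kW

Cross-sectional area A = πD²/4 = π(0.109)²/4 = 0.009331 m²; mean velocity V = Q/A = 0.0428/0.009331 = 4.587 m/s.
Reynolds number Re = ρVD/μ = 1260 · 4.587 · 0.109 / 0.631 = 998.3.
Re < 2300 → laminar flow, so f = 64/Re = 64/998.3 = 0.06411 (the turbulent correlation is not needed).
Total minor-loss coefficient ΣK = 3·0.32 = 0.96.
ΔP = [f·L/D + ΣK]·(ρV²/2) = [0.06411·364/0.109 + 0.96]·(1260·4.587²/2) = [214.1 + 0.96]·1.325e+04 = 2.85e+06 Pa.
Pumping power P = QΔP = 0.0428·2.85e+06 = 122000 W = 122 kW.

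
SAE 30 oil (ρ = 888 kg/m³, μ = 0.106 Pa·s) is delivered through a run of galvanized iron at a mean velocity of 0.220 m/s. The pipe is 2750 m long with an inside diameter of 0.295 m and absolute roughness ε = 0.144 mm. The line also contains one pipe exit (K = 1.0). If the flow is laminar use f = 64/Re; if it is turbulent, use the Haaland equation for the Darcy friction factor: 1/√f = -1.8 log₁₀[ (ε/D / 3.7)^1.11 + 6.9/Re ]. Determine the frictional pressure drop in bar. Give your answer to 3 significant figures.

Reynolds number Re = ρVD/μ = 888 · 0.22 · 0.295 / 0.106 = 543.7.
Re < 2300 → laminar flow, so f = 64/Re = 64/543.7 = 0.1177 (the turbulent correlation is not needed).
Total minor-loss coefficient ΣK = 1·1 = 1.
ΔP = [f·L/D + ΣK]·(ρV²/2) = [0.1177·2750/0.295 + 1]·(888·0.22²/2) = [1097 + 1]·21.49 = 2.36e+04 Pa.
ΔP = 2.36e+04 Pa = 0.236 bar.

ΔP ≈ 0.236 bar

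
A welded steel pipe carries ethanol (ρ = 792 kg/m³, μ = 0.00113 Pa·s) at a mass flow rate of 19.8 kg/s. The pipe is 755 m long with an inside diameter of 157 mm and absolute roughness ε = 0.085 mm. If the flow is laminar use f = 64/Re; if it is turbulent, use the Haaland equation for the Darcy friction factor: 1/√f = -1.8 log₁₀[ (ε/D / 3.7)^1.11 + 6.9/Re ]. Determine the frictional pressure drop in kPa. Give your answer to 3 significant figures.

A = πD²/4 = π(0.157)²/4 = 0.01936 m²; mean velocity V = ṁ/(ρA) = 19.8/(792 · 0.01936) = 1.291 m/s.
Reynolds number Re = ρVD/μ = 792 · 1.291 · 0.157 / 0.00113 = 1.421e+05.
Re > 4000 → turbulent. Relative roughness ε/D = 8.5e-05/0.157 = 0.000541. Haaland: 1/√f = -1.8 log₁₀[(0.000541/3.7)^1.11 + 6.9/1.421e+05] = -1.8 log₁₀[5.54e-05 + 4.86e-05] = 7.17, so f = 0.01945.
Darcy-Weisbach: ΔP = f(L/D)(ρV²/2) = 0.01945·(755/0.157)·(792·1.291²/2) = 0.01945·4809·660.4 = 6.178e+04 Pa.
ΔP = 6.178e+04 Pa = 61.8 kPa.

ΔP ≈ 61.8 kPa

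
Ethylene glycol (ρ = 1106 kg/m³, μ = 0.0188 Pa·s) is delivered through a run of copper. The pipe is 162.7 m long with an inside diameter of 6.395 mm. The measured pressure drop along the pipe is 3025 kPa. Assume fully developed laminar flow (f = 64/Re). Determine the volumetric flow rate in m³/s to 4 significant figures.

Q ≈ 4.060×10^-5 m³/s

For laminar flow, f = 64/Re with Re = ρVD/μ, so Darcy-Weisbach reduces to ΔP = 32μLV/D². Solving for V: V = ΔP·D²/(32μL) = 3.025e+06·(0.006395)²/(32·0.0188·162.7) = 1.264 m/s.
Check: Re = ρVD/μ = 1106·1.264·0.006395/0.0188 = 475.5 < 2300, so the laminar assumption holds.
Q = V·A = 1.264·(π/4·0.006395²) = 4.06e-05 m³/s = 4.060×10^-5 m³/s.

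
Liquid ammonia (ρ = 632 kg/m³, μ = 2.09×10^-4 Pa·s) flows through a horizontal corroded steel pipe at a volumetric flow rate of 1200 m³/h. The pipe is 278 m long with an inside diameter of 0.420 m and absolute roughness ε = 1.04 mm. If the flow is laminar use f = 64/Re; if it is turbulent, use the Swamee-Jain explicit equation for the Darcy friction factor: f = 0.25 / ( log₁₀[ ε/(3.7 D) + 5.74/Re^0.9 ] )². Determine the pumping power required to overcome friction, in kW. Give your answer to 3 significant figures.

P ≈ 10.0 kW

Q = 1200 m³/h = 1200/3600 = 0.3333 m³/s.
Cross-sectional area A = πD²/4 = π(0.42)²/4 = 0.1385 m²; mean velocity V = Q/A = 0.3333/0.1385 = 2.406 m/s.
Reynolds number Re = ρVD/μ = 632 · 2.406 · 0.42 / 0.000209 = 3.056e+06.
Re > 4000 → turbulent. Relative roughness ε/D = 0.00104/0.42 = 0.00248. Swamee-Jain: f = 0.25/(log₁₀[0.00248/3.7 + 5.74/3.056e+06^0.9])² = 0.25/(log₁₀[0.000669 + 8.36e-06])² = 0.25/(-3.169)² = 0.02489.
Darcy-Weisbach: ΔP = f(L/D)(ρV²/2) = 0.02489·(278/0.42)·(632·2.406²/2) = 0.02489·661.9·1829 = 3.014e+04 Pa.
Pumping power P = QΔP = 0.3333·3.014e+04 = 10050 W = 10.0 kW.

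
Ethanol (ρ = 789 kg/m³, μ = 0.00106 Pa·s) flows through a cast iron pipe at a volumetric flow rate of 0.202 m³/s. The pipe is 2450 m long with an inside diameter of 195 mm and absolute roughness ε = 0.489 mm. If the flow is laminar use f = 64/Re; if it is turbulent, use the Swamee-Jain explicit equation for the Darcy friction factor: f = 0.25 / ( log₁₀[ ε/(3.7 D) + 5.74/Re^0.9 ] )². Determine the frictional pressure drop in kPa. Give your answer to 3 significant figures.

Cross-sectional area A = πD²/4 = π(0.195)²/4 = 0.02986 m²; mean velocity V = Q/A = 0.202/0.02986 = 6.764 m/s.
Reynolds number Re = ρVD/μ = 789 · 6.764 · 0.195 / 0.00106 = 9.817e+05.
Re > 4000 → turbulent. Relative roughness ε/D = 0.000489/0.195 = 0.00251. Swamee-Jain: f = 0.25/(log₁₀[0.00251/3.7 + 5.74/9.817e+05^0.9])² = 0.25/(log₁₀[0.000678 + 2.32e-05])² = 0.25/(-3.154)² = 0.02513.
Darcy-Weisbach: ΔP = f(L/D)(ρV²/2) = 0.02513·(2450/0.195)·(789·6.764²/2) = 0.02513·1.256e+04·1.805e+04 = 5.698e+06 Pa.
ΔP = 5.698e+06 Pa = 5700 kPa.

ΔP ≈ 5700 kPa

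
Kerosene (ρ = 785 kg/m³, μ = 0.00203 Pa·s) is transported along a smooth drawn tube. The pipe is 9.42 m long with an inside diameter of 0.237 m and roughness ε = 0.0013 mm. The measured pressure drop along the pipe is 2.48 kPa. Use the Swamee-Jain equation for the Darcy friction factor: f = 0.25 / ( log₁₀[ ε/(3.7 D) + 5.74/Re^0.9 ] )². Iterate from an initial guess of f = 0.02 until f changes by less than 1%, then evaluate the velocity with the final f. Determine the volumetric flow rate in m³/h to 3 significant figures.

Q ≈ 528 m³/h

Rearranging Darcy-Weisbach: V = √(2·ΔP·D/(f·L·ρ)). With ε/D = 1.3e-06/0.237 = 5.49e-06, iterate starting from f = 0.02:
  f = 0.02 → V = √(2·2480·0.237/(0.02·9.42·785)) = 2.819 m/s; Re = ρVD/μ = 2.584e+05; f → 0.01484
  f = 0.01484 → V = 3.272 m/s; Re = 2.999e+05; f → 0.01444
  f = 0.01444 → V = 3.318 m/s; Re = 3.041e+05; f → 0.0144
Converged (Δf/f < 1%). With the final f = 0.0144: V = √(2·2480·0.237/(0.0144·9.42·785)) = 3.322 m/s.
Q = V·A = 3.322·(π/4·0.237²) = 0.1466 m³/s = 528 m³/h.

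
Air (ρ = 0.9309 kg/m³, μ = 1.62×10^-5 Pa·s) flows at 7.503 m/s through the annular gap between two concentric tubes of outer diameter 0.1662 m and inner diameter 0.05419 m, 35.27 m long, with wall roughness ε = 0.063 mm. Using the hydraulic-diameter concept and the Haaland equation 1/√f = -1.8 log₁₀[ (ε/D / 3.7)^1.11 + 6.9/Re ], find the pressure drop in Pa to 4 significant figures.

ΔP ≈ 186.3 Pa

Hydraulic diameter D_h = 4A/P = D_o - D_i = 0.1662 - 0.05419 = 0.112 m.
Re = ρVD_h/μ = 0.9309·7.503·0.112/1.62e-05 = 4.829e+04.
ε/D_h = 6.3e-05/0.112 = 0.000562; Haaland gives 1/√f = -1.8 log₁₀[5.78e-05+0.000143] = 6.656, so f = 0.02258.
ΔP = f(L/D_h)(ρV²/2) = 0.02258·35.27/0.112·26.2 = 186.3 Pa.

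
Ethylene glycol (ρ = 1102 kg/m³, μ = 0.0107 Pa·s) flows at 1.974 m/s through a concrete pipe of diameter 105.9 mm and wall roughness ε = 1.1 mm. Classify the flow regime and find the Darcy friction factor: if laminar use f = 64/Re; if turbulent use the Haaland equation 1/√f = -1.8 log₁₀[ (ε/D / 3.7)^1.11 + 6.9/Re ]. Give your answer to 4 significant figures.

f ≈ 0.04091

Re = ρVD/μ = 1102·1.974·0.1059/0.0107 = 2.153e+04.
Re > 4000 → turbulent. ε/D = 0.0011/0.1059 = 0.0104; Haaland: 1/√f = -1.8 log₁₀[0.00147 + 0.00032] = 4.944, so f = 0.04091.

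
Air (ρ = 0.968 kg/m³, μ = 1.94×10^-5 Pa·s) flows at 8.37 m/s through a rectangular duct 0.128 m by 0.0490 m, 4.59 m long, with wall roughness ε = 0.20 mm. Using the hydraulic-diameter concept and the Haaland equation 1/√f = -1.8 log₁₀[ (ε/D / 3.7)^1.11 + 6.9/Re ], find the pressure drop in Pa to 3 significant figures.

Hydraulic diameter D_h = 4A/P = 4·(0.128·0.049)/(2·(0.128+0.049)) = 0.02509/0.354 = 0.07087 m.
Re = ρVD_h/μ = 0.968·8.37·0.07087/1.94e-05 = 2.96e+04.
ε/D_h = 0.0002/0.07087 = 0.00282; Haaland gives 1/√f = -1.8 log₁₀[0.000346+0.000233] = 5.827, so f = 0.02946.
ΔP = f(L/D_h)(ρV²/2) = 0.02946·4.59/0.07087·33.91 = 64.69 Pa.

ΔP ≈ 64.7 Pa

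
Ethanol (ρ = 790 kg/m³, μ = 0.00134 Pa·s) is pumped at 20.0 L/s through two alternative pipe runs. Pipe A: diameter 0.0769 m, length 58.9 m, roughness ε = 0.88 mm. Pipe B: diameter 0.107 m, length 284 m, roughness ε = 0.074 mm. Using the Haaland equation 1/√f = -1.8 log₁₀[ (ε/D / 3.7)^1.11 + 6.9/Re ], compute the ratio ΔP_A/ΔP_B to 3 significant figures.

ΔP_A/ΔP_B ≈ 2.15

Pipe A: V = Q/A = 0.02/0.004645 = 4.306 m/s; Re = 1.952e+05; ε/D = 0.0114; Haaland → f = 0.04004; ΔP_A = f(L/D)(ρV²/2) = 2.246e+05 Pa.
Pipe B: V = Q/A = 0.02/0.008992 = 2.224 m/s; Re = 1.403e+05; ε/D = 0.000692; Haaland → f = 0.02015; ΔP_B = f(L/D)(ρV²/2) = 1.045e+05 Pa.
ΔP_A/ΔP_B = 2.246e+05/1.045e+05 = 2.15.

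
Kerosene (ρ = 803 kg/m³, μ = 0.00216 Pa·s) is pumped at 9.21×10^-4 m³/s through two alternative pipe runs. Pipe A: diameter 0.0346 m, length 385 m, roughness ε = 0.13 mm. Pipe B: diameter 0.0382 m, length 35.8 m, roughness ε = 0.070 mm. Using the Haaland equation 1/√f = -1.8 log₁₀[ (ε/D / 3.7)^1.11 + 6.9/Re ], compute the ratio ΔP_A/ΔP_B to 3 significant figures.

Pipe A: V = Q/A = 0.000921/0.0009402 = 0.9795 m/s; Re = 1.26e+04; ε/D = 0.00376; Haaland → f = 0.03452; ΔP_A = f(L/D)(ρV²/2) = 1.48e+05 Pa.
Pipe B: V = Q/A = 0.000921/0.001146 = 0.8036 m/s; Re = 1.141e+04; ε/D = 0.00183; Haaland → f = 0.03239; ΔP_B = f(L/D)(ρV²/2) = 7872 Pa.
ΔP_A/ΔP_B = 1.48e+05/7872 = 18.8.

ΔP_A/ΔP_B ≈ 18.8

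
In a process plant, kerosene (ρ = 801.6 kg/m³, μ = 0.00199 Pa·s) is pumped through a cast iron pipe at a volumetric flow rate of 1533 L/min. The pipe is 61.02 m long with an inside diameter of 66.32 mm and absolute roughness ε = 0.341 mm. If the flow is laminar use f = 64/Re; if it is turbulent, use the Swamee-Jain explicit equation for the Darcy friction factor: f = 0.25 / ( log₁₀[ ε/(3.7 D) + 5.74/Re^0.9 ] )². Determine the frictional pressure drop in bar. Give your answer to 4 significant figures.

ΔP ≈ 6.309 bar

Q = 1533 L/min = 1533/60000 = 0.02555 m³/s.
Cross-sectional area A = πD²/4 = π(0.06632)²/4 = 0.003454 m²; mean velocity V = Q/A = 0.02555/0.003454 = 7.396 m/s.
Reynolds number Re = ρVD/μ = 801.6 · 7.396 · 0.06632 / 0.00199 = 1.976e+05.
Re > 4000 → turbulent. Relative roughness ε/D = 0.000341/0.06632 = 0.00514. Swamee-Jain: f = 0.25/(log₁₀[0.00514/3.7 + 5.74/1.976e+05^0.9])² = 0.25/(log₁₀[0.00139 + 9.83e-05])² = 0.25/(-2.827)² = 0.03127.
Darcy-Weisbach: ΔP = f(L/D)(ρV²/2) = 0.03127·(61.02/0.06632)·(801.6·7.396²/2) = 0.03127·920.1·2.193e+04 = 6.309e+05 Pa.
ΔP = 6.309e+05 Pa = 6.309 bar.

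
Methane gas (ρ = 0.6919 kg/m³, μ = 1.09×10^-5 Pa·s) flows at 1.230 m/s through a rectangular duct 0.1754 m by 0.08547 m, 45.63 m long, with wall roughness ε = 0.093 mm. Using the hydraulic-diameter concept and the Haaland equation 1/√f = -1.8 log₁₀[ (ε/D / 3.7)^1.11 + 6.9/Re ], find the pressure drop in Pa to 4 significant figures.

Hydraulic diameter D_h = 4A/P = 4·(0.1754·0.08547)/(2·(0.1754+0.08547)) = 0.05997/0.5217 = 0.1149 m.
Re = ρVD_h/μ = 0.6919·1.23·0.1149/1.09e-05 = 8974.
ε/D_h = 9.3e-05/0.1149 = 0.000809; Haaland gives 1/√f = -1.8 log₁₀[8.65e-05+0.000769] = 5.522, so f = 0.03279.
ΔP = f(L/D_h)(ρV²/2) = 0.03279·45.63/0.1149·0.5234 = 6.814 Pa.

ΔP ≈ 6.814 Pa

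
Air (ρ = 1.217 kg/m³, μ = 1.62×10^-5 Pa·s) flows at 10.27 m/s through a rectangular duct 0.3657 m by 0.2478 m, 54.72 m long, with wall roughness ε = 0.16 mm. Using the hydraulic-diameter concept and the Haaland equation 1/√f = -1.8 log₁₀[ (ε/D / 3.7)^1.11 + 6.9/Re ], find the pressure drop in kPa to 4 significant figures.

ΔP ≈ 0.2218 kPa

Hydraulic diameter D_h = 4A/P = 4·(0.3657·0.2478)/(2·(0.3657+0.2478)) = 0.3625/1.227 = 0.2954 m.
Re = ρVD_h/μ = 1.217·10.27·0.2954/1.62e-05 = 2.279e+05.
ε/D_h = 0.00016/0.2954 = 0.000542; Haaland gives 1/√f = -1.8 log₁₀[5.54e-05+3.03e-05] = 7.321, so f = 0.01866.
ΔP = f(L/D_h)(ρV²/2) = 0.01866·54.72/0.2954·64.18 = 221.8 Pa.
ΔP = 0.2218 kPa.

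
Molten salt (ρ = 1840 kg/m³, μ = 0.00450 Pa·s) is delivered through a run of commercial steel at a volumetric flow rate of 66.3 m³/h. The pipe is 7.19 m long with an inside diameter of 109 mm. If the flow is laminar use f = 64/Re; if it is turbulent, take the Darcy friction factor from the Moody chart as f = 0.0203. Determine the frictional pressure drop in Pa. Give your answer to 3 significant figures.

Q = 66.3 m³/h = 66.3/3600 = 0.01842 m³/s.
Cross-sectional area A = πD²/4 = π(0.109)²/4 = 0.009331 m²; mean velocity V = Q/A = 0.01842/0.009331 = 1.974 m/s.
Reynolds number Re = ρVD/μ = 1840 · 1.974 · 0.109 / 0.0045 = 8.796e+04.
Re > 4000 → turbulent; use the Moody-chart value f = 0.0203.
Darcy-Weisbach: ΔP = f(L/D)(ρV²/2) = 0.0203·(7.19/0.109)·(1840·1.974²/2) = 0.0203·65.96·3584 = 4799 Pa.

ΔP ≈ 4800 Pa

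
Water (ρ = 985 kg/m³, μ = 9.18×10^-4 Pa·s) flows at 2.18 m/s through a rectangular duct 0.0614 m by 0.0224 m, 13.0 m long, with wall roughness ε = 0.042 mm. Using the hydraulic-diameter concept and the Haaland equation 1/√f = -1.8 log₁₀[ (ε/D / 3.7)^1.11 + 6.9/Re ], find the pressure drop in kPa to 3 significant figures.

Hydraulic diameter D_h = 4A/P = 4·(0.0614·0.0224)/(2·(0.0614+0.0224)) = 0.005501/0.1676 = 0.03282 m.
Re = ρVD_h/μ = 985·2.18·0.03282/0.000918 = 7.678e+04.
ε/D_h = 4.2e-05/0.03282 = 0.00128; Haaland gives 1/√f = -1.8 log₁₀[0.000144+8.99e-05] = 6.536, so f = 0.02341.
ΔP = f(L/D_h)(ρV²/2) = 0.02341·13/0.03282·2341 = 2.17e+04 Pa.
ΔP = 21.7 kPa.

ΔP ≈ 21.7 kPa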